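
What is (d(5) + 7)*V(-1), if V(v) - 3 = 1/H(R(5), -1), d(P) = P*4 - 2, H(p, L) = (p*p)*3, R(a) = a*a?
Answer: 5626/75 ≈ 75.013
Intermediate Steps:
R(a) = a**2
H(p, L) = 3*p**2 (H(p, L) = p**2*3 = 3*p**2)
d(P) = -2 + 4*P (d(P) = 4*P - 2 = -2 + 4*P)
V(v) = 5626/1875 (V(v) = 3 + 1/(3*(5**2)**2) = 3 + 1/(3*25**2) = 3 + 1/(3*625) = 3 + 1/1875 = 5626/1875)
(d(5) + 7)*V(-1) = ((-2 + 4*5) + 7)*(5626/1875) = ((-2 + 20) + 7)*(5626/1875) = (18 + 7)*(5626/1875) = 25*(5626/1875) = 5626/75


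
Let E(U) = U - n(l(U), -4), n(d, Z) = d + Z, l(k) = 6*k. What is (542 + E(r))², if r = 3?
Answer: 281961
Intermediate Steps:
n(d, Z) = Z + d
E(U) = 4 - 5*U (E(U) = U - (-4 + 6*U) = U + (4 - 6*U) = 4 - 5*U)
(542 + E(r))² = (542 + (4 - 5*3))² = (542 + (4 - 15))² = (542 - 11)² = 531² = 281961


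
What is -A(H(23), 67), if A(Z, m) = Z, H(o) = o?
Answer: -23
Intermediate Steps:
-A(H(23), 67) = -1*23 = -23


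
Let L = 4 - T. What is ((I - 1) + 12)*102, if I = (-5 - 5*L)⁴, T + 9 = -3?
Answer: 5324464872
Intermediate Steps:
T = -12 (T = -9 - 3 = -12)
L = 16 (L = 4 - 1*(-12) = 4 + 12 = 16)
I = 52200625 (I = (-5 - 5*16)⁴ = (-5 - 80)⁴ = (-85)⁴ = 52200625)
((I - 1) + 12)*102 = ((52200625 - 1) + 12)*102 = (52200624 + 12)*102 = 52200636*102 = 5324464872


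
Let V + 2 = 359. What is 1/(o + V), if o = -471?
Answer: -1/114 ≈ -0.0087719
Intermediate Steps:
V = 357 (V = -2 + 359 = 357)
1/(o + V) = 1/(-471 + 357) = 1/(-114) = -1/114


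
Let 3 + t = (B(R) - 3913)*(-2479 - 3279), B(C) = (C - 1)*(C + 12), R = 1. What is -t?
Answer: -22531051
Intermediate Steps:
B(C) = (-1 + C)*(12 + C)
t = 22531051 (t = -3 + ((-12 + 1**2 + 11*1) - 3913)*(-2479 - 3279) = -3 + ((-12 + 1 + 11) - 3913)*(-5758) = -3 + (0 - 3913)*(-5758) = -3 - 3913*(-5758) = -3 + 22531054 = 22531051)
-t = -1*22531051 = -22531051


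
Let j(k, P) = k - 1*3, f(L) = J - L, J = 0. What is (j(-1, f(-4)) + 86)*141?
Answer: 11562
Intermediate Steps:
f(L) = -L (f(L) = 0 - L = -L)
j(k, P) = -3 + k (j(k, P) = k - 3 = -3 + k)
(j(-1, f(-4)) + 86)*141 = ((-3 - 1) + 86)*141 = (-4 + 86)*141 = 82*141 = 11562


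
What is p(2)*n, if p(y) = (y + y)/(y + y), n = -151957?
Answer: -151957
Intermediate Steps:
p(y) = 1 (p(y) = (2*y)/((2*y)) = (2*y)*(1/(2*y)) = 1)
p(2)*n = 1*(-151957) = -151957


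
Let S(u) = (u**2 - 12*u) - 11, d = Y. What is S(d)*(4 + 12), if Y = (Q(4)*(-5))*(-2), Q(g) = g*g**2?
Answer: 6430544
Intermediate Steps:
Q(g) = g**3
Y = 640 (Y = (4**3*(-5))*(-2) = (64*(-5))*(-2) = -320*(-2) = 640)
d = 640
S(u) = -11 + u**2 - 12*u
S(d)*(4 + 12) = (-11 + 640**2 - 12*640)*(4 + 12) = (-11 + 409600 - 7680)*16 = 401909*16 = 6430544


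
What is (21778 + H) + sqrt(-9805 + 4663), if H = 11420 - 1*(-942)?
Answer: 34140 + I*sqrt(5142) ≈ 34140.0 + 71.708*I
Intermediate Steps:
H = 12362 (H = 11420 + 942 = 12362)
(21778 + H) + sqrt(-9805 + 4663) = (21778 + 12362) + sqrt(-9805 + 4663) = 34140 + sqrt(-5142) = 34140 + I*sqrt(5142)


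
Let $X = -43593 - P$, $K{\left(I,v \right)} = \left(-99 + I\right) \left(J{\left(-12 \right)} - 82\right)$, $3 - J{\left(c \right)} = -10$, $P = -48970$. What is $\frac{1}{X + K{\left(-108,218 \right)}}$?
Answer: $\frac{1}{19660} \approx 5.0865 \cdot 10^{-5}$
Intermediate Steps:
$J{\left(c \right)} = 13$ ($J{\left(c \right)} = 3 - -10 = 3 + 10 = 13$)
$K{\left(I,v \right)} = 6831 - 69 I$ ($K{\left(I,v \right)} = \left(-99 + I\right) \left(13 - 82\right) = \left(-99 + I\right) \left(-69\right) = 6831 - 69 I$)
$X = 5377$ ($X = -43593 - -48970 = -43593 + 48970 = 5377$)
$\frac{1}{X + K{\left(-108,218 \right)}} = \frac{1}{5377 + \left(6831 - -7452\right)} = \frac{1}{5377 + \left(6831 + 7452\right)} = \frac{1}{5377 + 14283} = \frac{1}{19660}$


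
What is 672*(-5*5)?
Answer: -16800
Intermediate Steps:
672*(-5*5) = 672*(-25) = -16800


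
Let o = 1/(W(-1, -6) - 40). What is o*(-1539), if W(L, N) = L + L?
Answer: 513/14 ≈ 36.643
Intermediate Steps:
W(L, N) = 2*L
o = -1/42 (o = 1/(2*(-1) - 40) = 1/(-2 - 40) = 1/(-42) = -1/42 ≈ -0.023810)
o*(-1539) = -1/42*(-1539) = 513/14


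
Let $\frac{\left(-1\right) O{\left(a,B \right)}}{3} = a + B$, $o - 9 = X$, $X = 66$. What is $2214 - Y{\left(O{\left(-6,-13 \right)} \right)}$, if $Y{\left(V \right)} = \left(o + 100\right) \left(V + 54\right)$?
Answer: $-17211$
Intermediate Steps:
$o = 75$ ($o = 9 + 66 = 75$)
$O{\left(a,B \right)} = - 3 B - 3 a$ ($O{\left(a,B \right)} = - 3 \left(a + B\right) = - 3 \left(B + a\right) = - 3 B - 3 a$)
$Y{\left(V \right)} = 9450 + 175 V$ ($Y{\left(V \right)} = \left(75 + 100\right) \left(V + 54\right) = 175 \left(54 + V\right) = 9450 + 175 V$)
$2214 - Y{\left(O{\left(-6,-13 \right)} \right)} = 2214 - \left(9450 + 175 \left(\left(-3\right) \left(-13\right) - -18\right)\right) = 2214 - \left(9450 + 175 \left(39 + 18\right)\right) = 2214 - \left(9450 + 175 \cdot 57\right) = 2214 - \left(9450 + 9975\right) = 2214 - 19425 = -17211$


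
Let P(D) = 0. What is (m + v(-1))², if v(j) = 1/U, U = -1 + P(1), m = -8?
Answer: 81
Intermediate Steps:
U = -1 (U = -1 + 0 = -1)
v(j) = -1 (v(j) = 1/(-1) = -1)
(m + v(-1))² = (-8 - 1)² = (-9)² = 81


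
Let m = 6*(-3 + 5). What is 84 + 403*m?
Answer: 4920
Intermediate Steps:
m = 12 (m = 6*2 = 12)
84 + 403*m = 84 + 403*12 = 84 + 4836 = 4920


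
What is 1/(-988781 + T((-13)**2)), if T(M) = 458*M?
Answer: -1/911379 ≈ -1.0972e-6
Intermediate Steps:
1/(-988781 + T((-13)**2)) = 1/(-988781 + 458*(-13)**2) = 1/(-988781 + 458*169) = 1/(-988781 + 77402) = 1/(-911379) = -1/911379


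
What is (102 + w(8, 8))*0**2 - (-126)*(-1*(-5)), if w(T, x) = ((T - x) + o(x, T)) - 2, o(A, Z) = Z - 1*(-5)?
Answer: 630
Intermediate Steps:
o(A, Z) = 5 + Z (o(A, Z) = Z + 5 = 5 + Z)
w(T, x) = 3 - x + 2*T (w(T, x) = ((T - x) + (5 + T)) - 2 = (5 - x + 2*T) - 2 = 3 - x + 2*T)
(102 + w(8, 8))*0**2 - (-126)*(-1*(-5)) = (102 + (3 - 1*8 + 2*8))*0**2 - (-126)*(-1*(-5)) = (102 + (3 - 8 + 16))*0 - (-126)*5 = (102 + 11)*0 - 1*(-630) = 113*0 + 630 = 0 + 630 = 630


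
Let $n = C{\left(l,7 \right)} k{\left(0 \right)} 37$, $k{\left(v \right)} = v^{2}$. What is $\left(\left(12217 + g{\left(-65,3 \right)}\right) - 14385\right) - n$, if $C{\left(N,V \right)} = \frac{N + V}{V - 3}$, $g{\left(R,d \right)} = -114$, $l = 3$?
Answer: $-2282$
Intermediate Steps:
$C{\left(N,V \right)} = \frac{N + V}{-3 + V}$
$n = 0$ ($n = \frac{3 + 7}{-3 + 7} \cdot 0^{2} \cdot 37 = \frac{1}{4} \cdot 10 \cdot 0 \cdot 37 = \frac{5}{2} \cdot 0 \cdot 37 = 0 \cdot 37 = 0$)
$\left(\left(12217 + g{\left(-65,3 \right)}\right) - 14385\right) - n = \left(\left(12217 - 114\right) - 14385\right) - 0 = \left(12103 - 14385\right) + 0 = -2282 + 0 = -2282$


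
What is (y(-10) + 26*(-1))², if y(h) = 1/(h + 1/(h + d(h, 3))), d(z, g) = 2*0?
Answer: 6948496/10201 ≈ 681.16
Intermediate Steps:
d(z, g) = 0
y(h) = 1/(h + 1/h) (y(h) = 1/(h + 1/(h + 0)) = 1/(h + 1/h))
(y(-10) + 26*(-1))² = (-10/(1 + (-10)²) + 26*(-1))² = (-10/(1 + 100) - 26)² = (-10/101 - 26)² = (-2636/101)² = 6948496/10201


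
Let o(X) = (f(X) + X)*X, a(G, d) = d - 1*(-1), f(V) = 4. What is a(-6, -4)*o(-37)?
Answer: -3663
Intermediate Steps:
a(G, d) = 1 + d (a(G, d) = d + 1 = 1 + d)
o(X) = X*(4 + X) (o(X) = (4 + X)*X = X*(4 + X))
a(-6, -4)*o(-37) = (1 - 4)*(-37*(4 - 37)) = -(-111)*(-33) = -3*1221 = -3663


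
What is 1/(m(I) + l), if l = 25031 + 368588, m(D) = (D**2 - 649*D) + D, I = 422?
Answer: 1/298247 ≈ 3.3529e-6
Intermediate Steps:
m(D) = D**2 - 648*D
l = 393619
1/(m(I) + l) = 1/(422*(-648 + 422) + 393619) = 1/(422*(-226) + 393619) = 1/(-95372 + 393619) = 1/298247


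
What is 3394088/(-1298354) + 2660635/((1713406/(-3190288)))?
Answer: -2755170934576535812/556151883431 ≈ -4.9540e+6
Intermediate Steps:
3394088/(-1298354) + 2660635/((1713406/(-3190288))) = 3394088*(-1/1298354) + 2660635/((1713406*(-1/3190288))) = -1697044/649177 + 2660635/(-856703/1595144) = -1697044/649177 + 2660635*(-1595144/856703) = -1697044/649177 - 4244095956440/856703 = -2755170934576535812/556151883431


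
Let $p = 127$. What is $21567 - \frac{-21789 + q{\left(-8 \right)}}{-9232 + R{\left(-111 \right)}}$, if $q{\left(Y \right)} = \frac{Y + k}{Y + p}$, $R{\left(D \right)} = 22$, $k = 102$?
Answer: $\frac{23634623533}{1095990} \approx 21565.0$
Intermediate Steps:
$q{\left(Y \right)} = \frac{102 + Y}{127 + Y}$ ($q{\left(Y \right)} = \frac{Y + 102}{Y + 127} = \frac{102 + Y}{127 + Y}$)
$21567 - \frac{-21789 + q{\left(-8 \right)}}{-9232 + R{\left(-111 \right)}} = 21567 - \frac{-21789 + \frac{102 - 8}{127 - 8}}{-9232 + 22} = 21567 - \frac{-21789 + \frac{1}{119} \cdot 94}{-9210} = 21567 - \left(-21789 + \frac{1}{119} \cdot 94\right) \left(- \frac{1}{9210}\right) = 21567 - \left(-21789 + \frac{94}{119}\right) \left(- \frac{1}{9210}\right) = 21567 - \left(- \frac{2592797}{119}\right) \left(- \frac{1}{9210}\right) = 21567 - \frac{2592797}{1095990} = \frac{23634623533}{1095990}$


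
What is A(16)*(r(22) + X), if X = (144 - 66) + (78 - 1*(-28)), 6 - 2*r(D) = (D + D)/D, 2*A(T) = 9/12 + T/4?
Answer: 1767/4 ≈ 441.75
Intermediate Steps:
A(T) = 3/8 + T/8 (A(T) = (9/12 + T/4)/2 = (9*(1/12) + T*(¼))/2 = (¾ + T/4)/2 = 3/8 + T/8)
r(D) = 2 (r(D) = 3 - (D + D)/(2*D) = 3 - 2*D/(2*D) = 3 - ½*2 = 3 - 1 = 2)
X = 184 (X = 78 + (78 + 28) = 78 + 106 = 184)
A(16)*(r(22) + X) = (3/8 + (⅛)*16)*(2 + 184) = (3/8 + 2)*186 = (19/8)*186 = 1767/4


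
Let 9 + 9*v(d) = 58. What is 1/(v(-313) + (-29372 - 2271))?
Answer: -9/284738 ≈ -3.1608e-5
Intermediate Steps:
v(d) = 49/9 (v(d) = -1 + (⅑)*58 = -1 + 58/9 = 49/9)
1/(v(-313) + (-29372 - 2271)) = 1/(49/9 + (-29372 - 2271)) = 1/(49/9 - 31643) = 1/(-284738/9) = -9/284738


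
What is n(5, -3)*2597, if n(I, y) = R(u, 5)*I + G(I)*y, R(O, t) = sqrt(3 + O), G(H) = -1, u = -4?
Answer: 7791 + 12985*I ≈ 7791.0 + 12985.0*I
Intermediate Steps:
n(I, y) = -y + I*I (n(I, y) = sqrt(3 - 4)*I - y = sqrt(-1)*I - y = I*I - y = -y + I*I)
n(5, -3)*2597 = (-1*(-3) + I*5)*2597 = (3 + 5*I)*2597 = 7791 + 12985*I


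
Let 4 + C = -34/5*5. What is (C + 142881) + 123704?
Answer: 266547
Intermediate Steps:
C = -38 (C = -4 - 34/5*5 = -4 - 34 = -38)
(C + 142881) + 123704 = (-38 + 142881) + 123704 = 142843 + 123704 = 266547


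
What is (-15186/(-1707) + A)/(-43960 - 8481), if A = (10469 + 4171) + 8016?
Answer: -12896326/29838929 ≈ -0.43220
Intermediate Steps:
A = 22656 (A = 14640 + 8016 = 22656)
(-15186/(-1707) + A)/(-43960 - 8481) = (-15186/(-1707) + 22656)/(-43960 - 8481) = (-15186*(-1/1707) + 22656)/(-52441) = (5062/569 + 22656)*(-1/52441) = (12896326/569)*(-1/52441) = -12896326/29838929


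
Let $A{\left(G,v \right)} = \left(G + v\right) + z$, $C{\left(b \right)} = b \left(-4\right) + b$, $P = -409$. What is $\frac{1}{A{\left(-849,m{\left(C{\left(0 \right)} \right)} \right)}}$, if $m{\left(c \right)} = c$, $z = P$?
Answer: $- \frac{1}{1258} \approx -0.00079491$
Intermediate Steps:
$C{\left(b \right)} = - 3 b$ ($C{\left(b \right)} = - 4 b + b = - 3 b$)
$z = -409$
$A{\left(G,v \right)} = -409 + G + v$ ($A{\left(G,v \right)} = \left(G + v\right) - 409 = -409 + G + v$)
$\frac{1}{A{\left(-849,m{\left(C{\left(0 \right)} \right)} \right)}} = \frac{1}{-409 - 849 - 0} = \frac{1}{-409 - 849 + 0} = \frac{1}{-1258} = - \frac{1}{1258}$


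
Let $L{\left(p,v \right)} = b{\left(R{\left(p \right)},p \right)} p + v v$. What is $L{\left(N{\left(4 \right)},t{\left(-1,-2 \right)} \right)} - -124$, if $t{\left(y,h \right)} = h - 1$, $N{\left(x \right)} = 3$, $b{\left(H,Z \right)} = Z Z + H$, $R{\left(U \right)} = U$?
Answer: $169$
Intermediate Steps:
$b{\left(H,Z \right)} = H + Z^{2}$ ($b{\left(H,Z \right)} = Z^{2} + H = H + Z^{2}$)
$t{\left(y,h \right)} = -1 + h$ ($t{\left(y,h \right)} = h - 1 = -1 + h$)
$L{\left(p,v \right)} = v^{2} + p \left(p + p^{2}\right)$ ($L{\left(p,v \right)} = \left(p + p^{2}\right) p + v v = p \left(p + p^{2}\right) + v^{2} = v^{2} + p \left(p + p^{2}\right)$)
$L{\left(N{\left(4 \right)},t{\left(-1,-2 \right)} \right)} - -124 = \left(\left(-1 - 2\right)^{2} + 3^{2} \left(1 + 3\right)\right) - -124 = \left(\left(-3\right)^{2} + 9 \cdot 4\right) + 124 = \left(9 + 36\right) + 124 = 45 + 124 = 169$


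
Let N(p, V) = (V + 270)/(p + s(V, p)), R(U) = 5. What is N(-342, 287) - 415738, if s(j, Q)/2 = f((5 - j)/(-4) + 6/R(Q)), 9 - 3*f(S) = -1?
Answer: -418234099/1006 ≈ -4.1574e+5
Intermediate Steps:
f(S) = 10/3 (f(S) = 3 - ⅓*(-1) = 3 + ⅓ = 10/3)
s(j, Q) = 20/3 (s(j, Q) = 2*(10/3) = 20/3)
N(p, V) = (270 + V)/(20/3 + p) (N(p, V) = (V + 270)/(p + 20/3) = (270 + V)/(20/3 + p))
N(-342, 287) - 415738 = 3*(270 + 287)/(20 + 3*(-342)) - 415738 = 3*557/(20 - 1026) - 415738 = 3*557/(-1006) - 415738 = 3*(-1/1006)*557 - 415738 = -1671/1006 - 415738 = -418234099/1006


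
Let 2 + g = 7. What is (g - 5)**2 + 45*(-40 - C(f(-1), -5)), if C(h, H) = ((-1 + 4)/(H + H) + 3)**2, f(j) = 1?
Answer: -42561/20 ≈ -2128.1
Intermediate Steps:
g = 5 (g = -2 + 7 = 5)
C(h, H) = (3 + 3/(2*H))**2 (C(h, H) = (3/((2*H)) + 3)**2 = (3*(1/(2*H)) + 3)**2 = (3/(2*H) + 3)**2 = (3 + 3/(2*H))**2)
(g - 5)**2 + 45*(-40 - C(f(-1), -5)) = (5 - 5)**2 + 45*(-40 - 9*(1 + 2*(-5))**2/(4*(-5)**2)) = 0**2 + 45*(-40 - 9*(1 - 10)**2/(4*25)) = 0 + 45*(-40 - 9*(-9)**2/(4*25)) = 0 + 45*(-40 - 9*81/(4*25)) = 0 + 45*(-40 - 1*729/100) = 0 + 45*(-40 - 729/100) = 0 + 45*(-4729/100) = 0 - 42561/20 = -42561/20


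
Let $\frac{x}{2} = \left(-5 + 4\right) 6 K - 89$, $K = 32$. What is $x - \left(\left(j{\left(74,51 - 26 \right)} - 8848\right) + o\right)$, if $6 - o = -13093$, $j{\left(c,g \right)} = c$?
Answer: $-4887$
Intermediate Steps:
$o = 13099$ ($o = 6 - -13093 = 6 + 13093 = 13099$)
$x = -562$ ($x = 2 \left(\left(-5 + 4\right) 6 \cdot 32 - 89\right) = 2 \left(\left(-1\right) 6 \cdot 32 - 89\right) = 2 \left(\left(-6\right) 32 - 89\right) = 2 \left(-192 - 89\right) = 2 \left(-281\right) = -562$)
$x - \left(\left(j{\left(74,51 - 26 \right)} - 8848\right) + o\right) = -562 - \left(\left(74 - 8848\right) + 13099\right) = -562 - \left(-8774 + 13099\right) = -562 - 4325 = -4887$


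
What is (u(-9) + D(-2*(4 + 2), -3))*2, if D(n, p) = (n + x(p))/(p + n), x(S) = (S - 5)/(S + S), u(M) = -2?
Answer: -116/45 ≈ -2.5778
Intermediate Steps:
x(S) = (-5 + S)/(2*S) (x(S) = (-5 + S)/((2*S)) = (-5 + S)*(1/(2*S)) = (-5 + S)/(2*S))
D(n, p) = (n + (-5 + p)/(2*p))/(n + p) (D(n, p) = (n + (-5 + p)/(2*p))/(p + n) = (n + (-5 + p)/(2*p))/(n + p))
(u(-9) + D(-2*(4 + 2), -3))*2 = (-2 + (½)*(-5 - 3 + 2*(-2*(4 + 2))*(-3))/(-3*(-2*(4 + 2) - 3)))*2 = (-2 + (½)*(-⅓)*(-5 - 3 + 2*(-2*6)*(-3))/(-2*6 - 3))*2 = (-2 + (½)*(-⅓)*(-5 - 3 + 2*(-12)*(-3))/(-12 - 3))*2 = (-2 + (½)*(-⅓)*(-5 - 3 + 72)/(-15))*2 = (-2 + (½)*(-⅓)*(-1/15)*64)*2 = (-2 + 32/45)*2 = -58/45*2 = -116/45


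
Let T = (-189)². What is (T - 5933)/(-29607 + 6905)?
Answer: -14894/11351 ≈ -1.3121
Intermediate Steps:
T = 35721
(T - 5933)/(-29607 + 6905) = (35721 - 5933)/(-29607 + 6905) = 29788/(-22702) = 29788*(-1/22702) = -14894/11351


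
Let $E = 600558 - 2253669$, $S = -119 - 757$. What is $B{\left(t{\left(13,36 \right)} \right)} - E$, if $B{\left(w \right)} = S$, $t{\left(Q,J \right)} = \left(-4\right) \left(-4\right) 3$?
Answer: $1652235$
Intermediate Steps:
$S = -876$
$E = -1653111$ ($E = 600558 - 2253669 = -1653111$)
$t{\left(Q,J \right)} = 48$ ($t{\left(Q,J \right)} = 16 \cdot 3 = 48$)
$B{\left(w \right)} = -876$
$B{\left(t{\left(13,36 \right)} \right)} - E = -876 - -1653111 = -876 + 1653111 = 1652235$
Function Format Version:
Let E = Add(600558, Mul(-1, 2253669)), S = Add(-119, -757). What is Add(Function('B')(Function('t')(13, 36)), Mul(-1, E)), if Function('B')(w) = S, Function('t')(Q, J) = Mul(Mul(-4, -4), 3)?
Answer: 1652235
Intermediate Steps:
S = -876
E = -1653111 (E = Add(600558, -2253669) = -1653111)
Function('t')(Q, J) = 48 (Function('t')(Q, J) = Mul(16, 3) = 48)
Function('B')(w) = -876
Add(Function('B')(Function('t')(13, 36)), Mul(-1, E)) = Add(-876, Mul(-1, -1653111)) = Add(-876, 1653111) = 1652235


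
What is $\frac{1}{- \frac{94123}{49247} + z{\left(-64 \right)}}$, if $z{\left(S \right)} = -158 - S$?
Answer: $- \frac{49247}{4723341} \approx -0.010426$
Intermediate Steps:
$\frac{1}{- \frac{94123}{49247} + z{\left(-64 \right)}} = \frac{1}{- \frac{94123}{49247} - 94} = \frac{1}{- \frac{4723341}{49247}} = - \frac{49247}{4723341}$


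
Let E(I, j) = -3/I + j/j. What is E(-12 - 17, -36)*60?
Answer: 1920/29 ≈ 66.207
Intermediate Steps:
E(I, j) = 1 - 3/I (E(I, j) = -3/I + 1 = 1 - 3/I)
E(-12 - 17, -36)*60 = ((-3 + (-12 - 17))/(-12 - 17))*60 = ((-3 - 29)/(-29))*60 = -1/29*(-32)*60 = (32/29)*60 = 1920/29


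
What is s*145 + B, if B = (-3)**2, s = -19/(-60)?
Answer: 659/12 ≈ 54.917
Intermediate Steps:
s = 19/60 (s = -19*(-1/60) = 19/60 ≈ 0.31667)
B = 9
s*145 + B = (19/60)*145 + 9 = 551/12 + 9 = 659/12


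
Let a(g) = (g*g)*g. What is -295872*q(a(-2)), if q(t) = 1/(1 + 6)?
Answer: -295872/7 ≈ -42267.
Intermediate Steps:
a(g) = g³ (a(g) = g²*g = g³)
q(t) = ⅐ (q(t) = 1/7 = ⅐)
-295872*q(a(-2)) = -295872*⅐ = -295872/7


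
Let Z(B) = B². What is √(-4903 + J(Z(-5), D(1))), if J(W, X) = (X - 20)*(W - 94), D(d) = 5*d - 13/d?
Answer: I*√2971 ≈ 54.507*I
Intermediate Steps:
D(d) = -13/d + 5*d
J(W, X) = (-94 + W)*(-20 + X) (J(W, X) = (-20 + X)*(-94 + W) = (-94 + W)*(-20 + X))
√(-4903 + J(Z(-5), D(1))) = √(-4903 + (1880 - 94*(-13/1 + 5*1) - 20*(-5)² + (-5)²*(-13/1 + 5*1))) = √(-4903 + (1880 - 94*(-13*1 + 5) - 20*25 + 25*(-13*1 + 5))) = √(-4903 + (1880 - 94*(-13 + 5) - 500 + 25*(-13 + 5))) = √(-4903 + (1880 - 94*(-8) - 500 + 25*(-8))) = √(-4903 + (1880 + 752 - 500 - 200)) = √(-4903 + 1932) = √(-2971) = I*√2971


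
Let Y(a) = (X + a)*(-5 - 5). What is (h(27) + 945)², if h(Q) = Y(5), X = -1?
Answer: 819025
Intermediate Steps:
Y(a) = 10 - 10*a (Y(a) = (-1 + a)*(-5 - 5) = (-1 + a)*(-10) = 10 - 10*a)
h(Q) = -40 (h(Q) = 10 - 10*5 = 10 - 50 = -40)
(h(27) + 945)² = (-40 + 945)² = 905² = 819025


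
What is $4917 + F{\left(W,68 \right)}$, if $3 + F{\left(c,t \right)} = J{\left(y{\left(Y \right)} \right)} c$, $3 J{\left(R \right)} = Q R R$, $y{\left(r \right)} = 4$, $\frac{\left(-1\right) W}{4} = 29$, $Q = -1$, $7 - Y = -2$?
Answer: $\frac{16598}{3} \approx 5532.7$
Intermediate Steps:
$Y = 9$ ($Y = 7 - -2 = 7 + 2 = 9$)
$W = -116$ ($W = \left(-4\right) 29 = -116$)
$J{\left(R \right)} = - \frac{R^{2}}{3}$ ($J{\left(R \right)} = \frac{- R R}{3} = \frac{\left(-1\right) R^{2}}{3} = - \frac{R^{2}}{3}$)
$F{\left(c,t \right)} = -3 - \frac{16 c}{3}$ ($F{\left(c,t \right)} = -3 + - \frac{4^{2}}{3} c = -3 + \left(- \frac{1}{3}\right) 16 c = -3 - \frac{16 c}{3}$)
$4917 + F{\left(W,68 \right)} = 4917 - - \frac{1847}{3} = 4917 + \left(-3 + \frac{1856}{3}\right) = 4917 + \frac{1847}{3} = \frac{16598}{3}$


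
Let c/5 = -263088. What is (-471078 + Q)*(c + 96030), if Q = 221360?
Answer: 304508626380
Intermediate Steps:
c = -1315440 (c = 5*(-263088) = -1315440)
(-471078 + Q)*(c + 96030) = (-471078 + 221360)*(-1315440 + 96030) = -249718*(-1219410) = 304508626380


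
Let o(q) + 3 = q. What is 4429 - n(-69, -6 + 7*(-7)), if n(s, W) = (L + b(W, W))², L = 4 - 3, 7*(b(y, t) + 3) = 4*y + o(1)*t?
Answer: 201645/49 ≈ 4115.2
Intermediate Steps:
o(q) = -3 + q
b(y, t) = -3 - 2*t/7 + 4*y/7 (b(y, t) = -3 + (4*y + (-3 + 1)*t)/7 = -3 + (4*y - 2*t)/7 = -3 + (-2*t + 4*y)/7 = -3 + (-2*t/7 + 4*y/7) = -3 - 2*t/7 + 4*y/7)
L = 1
n(s, W) = (-2 + 2*W/7)² (n(s, W) = (1 + (-3 - 2*W/7 + 4*W/7))² = (1 + (-3 + 2*W/7))² = (-2 + 2*W/7)²)
4429 - n(-69, -6 + 7*(-7)) = 4429 - 4*(-7 + (-6 + 7*(-7)))²/49 = 4429 - 4*(-7 + (-6 - 49))²/49 = 4429 - 4*(-7 - 55)²/49 = 4429 - 4*(-62)²/49 = 4429 - 4*3844/49 = 4429 - 1*15376/49 = 4429 - 15376/49 = 201645/49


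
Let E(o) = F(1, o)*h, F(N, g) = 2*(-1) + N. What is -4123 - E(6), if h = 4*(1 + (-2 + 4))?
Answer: -4111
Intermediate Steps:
F(N, g) = -2 + N
h = 12 (h = 4*(1 + 2) = 4*3 = 12)
E(o) = -12 (E(o) = (-2 + 1)*12 = -1*12 = -12)
-4123 - E(6) = -4123 - 1*(-12) = -4123 + 12 = -4111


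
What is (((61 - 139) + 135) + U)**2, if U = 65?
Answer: 14884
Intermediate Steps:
(((61 - 139) + 135) + U)**2 = (((61 - 139) + 135) + 65)**2 = ((-78 + 135) + 65)**2 = (57 + 65)**2 = 122**2 = 14884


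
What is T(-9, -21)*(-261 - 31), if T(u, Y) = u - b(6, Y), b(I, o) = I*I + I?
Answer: 14892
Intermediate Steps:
b(I, o) = I + I² (b(I, o) = I² + I = I + I²)
T(u, Y) = -42 + u (T(u, Y) = u - 6*(1 + 6) = u - 6*7 = u - 1*42 = u - 42 = -42 + u)
T(-9, -21)*(-261 - 31) = (-42 - 9)*(-261 - 31) = -51*(-292) = 14892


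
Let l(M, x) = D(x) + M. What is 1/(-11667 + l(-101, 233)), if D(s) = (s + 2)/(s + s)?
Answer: -466/5483653 ≈ -8.4980e-5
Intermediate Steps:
D(s) = (2 + s)/(2*s) (D(s) = (2 + s)/((2*s)) = (2 + s)*(1/(2*s)) = (2 + s)/(2*s))
l(M, x) = M + (2 + x)/(2*x) (l(M, x) = (2 + x)/(2*x) + M = M + (2 + x)/(2*x))
1/(-11667 + l(-101, 233)) = 1/(-11667 + (1/2 - 101 + 1/233)) = 1/(-11667 - 46831/466) = 1/(-5483653/466) = -466/5483653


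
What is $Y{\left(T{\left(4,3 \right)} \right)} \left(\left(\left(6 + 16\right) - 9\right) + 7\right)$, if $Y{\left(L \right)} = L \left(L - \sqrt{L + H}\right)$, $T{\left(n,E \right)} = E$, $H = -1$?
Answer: $180 - 60 \sqrt{2} \approx 95.147$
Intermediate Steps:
$Y{\left(L \right)} = L \left(L - \sqrt{-1 + L}\right)$ ($Y{\left(L \right)} = L \left(L - \sqrt{L - 1}\right) = L \left(L - \sqrt{-1 + L}\right)$)
$Y{\left(T{\left(4,3 \right)} \right)} \left(\left(\left(6 + 16\right) - 9\right) + 7\right) = 3 \left(3 - \sqrt{-1 + 3}\right) \left(\left(\left(6 + 16\right) - 9\right) + 7\right) = 3 \left(3 - \sqrt{2}\right) \left(\left(22 - 9\right) + 7\right) = \left(9 - 3 \sqrt{2}\right) \left(13 + 7\right) = \left(9 - 3 \sqrt{2}\right) 20 = 180 - 60 \sqrt{2}$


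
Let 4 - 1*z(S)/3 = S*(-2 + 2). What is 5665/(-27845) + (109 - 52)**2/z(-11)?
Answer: 6026695/22276 ≈ 270.55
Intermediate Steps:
z(S) = 12 (z(S) = 12 - 3*S*(-2 + 2) = 12 - 3*S*0 = 12 - 3*0 = 12 + 0 = 12)
5665/(-27845) + (109 - 52)**2/z(-11) = 5665/(-27845) + (109 - 52)**2/12 = 5665*(-1/27845) + 57**2*(1/12) = -1133/5569 + 3249*(1/12) = -1133/5569 + 1083/4 = 6026695/22276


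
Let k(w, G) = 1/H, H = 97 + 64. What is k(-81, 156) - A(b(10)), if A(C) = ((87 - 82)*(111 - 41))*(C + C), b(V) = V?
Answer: -1126999/161 ≈ -7000.0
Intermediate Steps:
H = 161
k(w, G) = 1/161
A(C) = 700*C (A(C) = (5*70)*(2*C) = 350*(2*C) = 700*C)
k(-81, 156) - A(b(10)) = 1/161 - 700*10 = 1/161 - 1*7000 = 1/161 - 7000 = -1126999/161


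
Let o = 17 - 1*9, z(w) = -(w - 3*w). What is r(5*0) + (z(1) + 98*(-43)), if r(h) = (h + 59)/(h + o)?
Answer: -33637/8 ≈ -4204.6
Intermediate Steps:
z(w) = 2*w (z(w) = -(-2)*w = 2*w)
o = 8 (o = 17 - 9 = 8)
r(h) = (59 + h)/(8 + h) (r(h) = (h + 59)/(h + 8) = (59 + h)/(8 + h))
r(5*0) + (z(1) + 98*(-43)) = (59 + 5*0)/(8 + 5*0) + (2*1 + 98*(-43)) = (59 + 0)/(8 + 0) + (2 - 4214) = 59/8 - 4212 = -33637/8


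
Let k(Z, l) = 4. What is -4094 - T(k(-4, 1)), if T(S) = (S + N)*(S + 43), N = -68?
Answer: -1086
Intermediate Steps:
T(S) = (-68 + S)*(43 + S) (T(S) = (S - 68)*(S + 43) = (-68 + S)*(43 + S))
-4094 - T(k(-4, 1)) = -4094 - (-2924 + 4² - 25*4) = -4094 - (-2924 + 16 - 100) = -4094 - 1*(-3008) = -4094 + 3008 = -1086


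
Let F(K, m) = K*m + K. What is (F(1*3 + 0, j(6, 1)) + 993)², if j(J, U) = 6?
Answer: 1028196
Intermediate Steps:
F(K, m) = K + K*m
(F(1*3 + 0, j(6, 1)) + 993)² = ((1*3 + 0)*(1 + 6) + 993)² = ((3 + 0)*7 + 993)² = (3*7 + 993)² = (21 + 993)² = 1014² = 1028196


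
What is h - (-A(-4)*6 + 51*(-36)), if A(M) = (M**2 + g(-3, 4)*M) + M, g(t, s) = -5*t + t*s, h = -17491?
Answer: -15655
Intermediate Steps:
g(t, s) = -5*t + s*t
A(M) = M**2 + 4*M (A(M) = (M**2 + (-3*(-5 + 4))*M) + M = (M**2 + (-3*(-1))*M) + M = (M**2 + 3*M) + M = M**2 + 4*M)
h - (-A(-4)*6 + 51*(-36)) = -17491 - (-(-4)*(4 - 4)*6 + 51*(-36)) = -17491 - (-(-4)*0*6 - 1836) = -17491 - (-1*0*6 - 1836) = -17491 - (0*6 - 1836) = -17491 - (0 - 1836) = -17491 - 1*(-1836) = -17491 + 1836 = -15655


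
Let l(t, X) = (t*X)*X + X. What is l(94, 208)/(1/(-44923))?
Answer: -182702919152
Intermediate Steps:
l(t, X) = X + t*X² (l(t, X) = (X*t)*X + X = t*X² + X = X + t*X²)
l(94, 208)/(1/(-44923)) = (208*(1 + 208*94))/(1/(-44923)) = (208*(1 + 19552))/(-1/44923) = (208*19553)*(-44923) = 4067024*(-44923) = -182702919152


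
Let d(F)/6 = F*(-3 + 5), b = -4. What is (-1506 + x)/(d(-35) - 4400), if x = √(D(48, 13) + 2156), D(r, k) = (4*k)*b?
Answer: 753/2410 - √487/2410 ≈ 0.30329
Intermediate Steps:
D(r, k) = -16*k (D(r, k) = (4*k)*(-4) = -16*k)
x = 2*√487 (x = √(-16*13 + 2156) = √(-208 + 2156) = √1948 = 2*√487 ≈ 44.136)
d(F) = 12*F (d(F) = 6*(F*(-3 + 5)) = 6*(F*2) = 6*(2*F) = 12*F)
(-1506 + x)/(d(-35) - 4400) = (-1506 + 2*√487)/(12*(-35) - 4400) = (-1506 + 2*√487)/(-420 - 4400) = (-1506 + 2*√487)/(-4820) = (-1506 + 2*√487)*(-1/4820) = 753/2410 - √487/2410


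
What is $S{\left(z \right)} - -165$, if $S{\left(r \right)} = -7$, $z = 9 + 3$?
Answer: $158$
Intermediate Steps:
$z = 12$
$S{\left(z \right)} - -165 = -7 - -165 = -7 + 165 = 158$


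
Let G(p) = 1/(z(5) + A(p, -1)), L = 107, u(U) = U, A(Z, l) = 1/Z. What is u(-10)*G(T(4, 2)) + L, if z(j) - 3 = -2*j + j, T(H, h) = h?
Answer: 341/3 ≈ 113.67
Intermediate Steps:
z(j) = 3 - j (z(j) = 3 + (-2*j + j) = 3 - j)
G(p) = 1/(-2 + 1/p) (G(p) = 1/((3 - 1*5) + 1/p) = 1/((3 - 5) + 1/p) = 1/(-2 + 1/p))
u(-10)*G(T(4, 2)) + L = -(-10)*2/(-1 + 2*2) + 107 = -(-10)*2/(-1 + 4) + 107 = -(-10)*2/3 + 107 = -10*(-2/3) + 107 = 20/3 + 107 = 341/3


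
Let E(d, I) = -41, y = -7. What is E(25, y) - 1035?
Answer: -1076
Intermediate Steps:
E(25, y) - 1035 = -41 - 1035 = -1076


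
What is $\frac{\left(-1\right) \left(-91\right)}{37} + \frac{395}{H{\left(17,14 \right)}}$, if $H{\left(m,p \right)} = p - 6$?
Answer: $\frac{15343}{296} \approx 51.834$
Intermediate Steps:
$H{\left(m,p \right)} = -6 + p$ ($H{\left(m,p \right)} = p - 6 = -6 + p$)
$\frac{\left(-1\right) \left(-91\right)}{37} + \frac{395}{H{\left(17,14 \right)}} = \frac{\left(-1\right) \left(-91\right)}{37} + \frac{395}{-6 + 14} = 91 \cdot \frac{1}{37} + \frac{395}{8} = \frac{91}{37} + 395 \cdot \frac{1}{8} = \frac{91}{37} + \frac{395}{8} = \frac{15343}{296}$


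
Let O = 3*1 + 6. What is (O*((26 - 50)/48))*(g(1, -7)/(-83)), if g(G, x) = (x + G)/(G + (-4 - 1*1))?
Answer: 27/332 ≈ 0.081325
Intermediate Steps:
g(G, x) = (G + x)/(-5 + G) (g(G, x) = (G + x)/(G + (-4 - 1)) = (G + x)/(G - 5) = (G + x)/(-5 + G))
O = 9 (O = 3 + 6 = 9)
(O*((26 - 50)/48))*(g(1, -7)/(-83)) = (9*((26 - 50)/48))*(((1 - 7)/(-5 + 1))/(-83)) = (9*(-24*1/48))*((-6/(-4))*(-1/83)) = (9*(-½))*(-¼*(-6)*(-1/83)) = -27*(-1)/(4*83) = -9/2*(-3/166) = 27/332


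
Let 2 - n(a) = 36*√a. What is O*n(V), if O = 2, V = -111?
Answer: 4 - 72*I*√111 ≈ 4.0 - 758.57*I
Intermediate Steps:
n(a) = 2 - 36*√a
O*n(V) = 2*(2 - 36*I*√111) = 4 - 72*I*√111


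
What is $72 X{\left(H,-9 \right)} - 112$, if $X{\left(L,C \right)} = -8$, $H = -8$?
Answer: $-688$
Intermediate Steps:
$72 X{\left(H,-9 \right)} - 112 = 72 \left(-8\right) - 112 = -576 - 112 = -688$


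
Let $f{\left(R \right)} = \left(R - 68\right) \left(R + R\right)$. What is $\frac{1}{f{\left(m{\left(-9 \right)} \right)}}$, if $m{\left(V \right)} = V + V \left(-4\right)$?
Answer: $- \frac{1}{2214} \approx -0.00045167$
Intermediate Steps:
$m{\left(V \right)} = - 3 V$ ($m{\left(V \right)} = V - 4 V = - 3 V$)
$f{\left(R \right)} = 2 R \left(-68 + R\right)$ ($f{\left(R \right)} = \left(-68 + R\right) 2 R = 2 R \left(-68 + R\right)$)
$\frac{1}{f{\left(m{\left(-9 \right)} \right)}} = \frac{1}{2 \left(\left(-3\right) \left(-9\right)\right) \left(-68 - -27\right)} = \frac{1}{2 \cdot 27 \left(-68 + 27\right)} = \frac{1}{2 \cdot 27 \left(-41\right)} = \frac{1}{-2214} = - \frac{1}{2214}$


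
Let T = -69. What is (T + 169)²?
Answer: 10000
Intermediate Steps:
(T + 169)² = (-69 + 169)² = 100² = 10000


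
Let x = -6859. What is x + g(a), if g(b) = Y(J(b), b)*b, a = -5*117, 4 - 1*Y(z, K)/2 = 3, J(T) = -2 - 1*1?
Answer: -8029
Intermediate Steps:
J(T) = -3 (J(T) = -2 - 1 = -3)
Y(z, K) = 2 (Y(z, K) = 8 - 2*3 = 8 - 6 = 2)
a = -585
g(b) = 2*b
x + g(a) = -6859 + 2*(-585) = -6859 - 1170 = -8029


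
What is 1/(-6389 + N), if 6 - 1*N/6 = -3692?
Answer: 1/15799 ≈ 6.3295e-5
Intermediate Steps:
N = 22188 (N = 36 - 6*(-3692) = 36 + 22152 = 22188)
1/(-6389 + N) = 1/(-6389 + 22188) = 1/15799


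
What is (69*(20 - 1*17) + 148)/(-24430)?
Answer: -71/4886 ≈ -0.014531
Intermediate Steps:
(69*(20 - 1*17) + 148)/(-24430) = (69*(20 - 17) + 148)*(-1/24430) = (69*3 + 148)*(-1/24430) = (207 + 148)*(-1/24430) = 355*(-1/24430) = -71/4886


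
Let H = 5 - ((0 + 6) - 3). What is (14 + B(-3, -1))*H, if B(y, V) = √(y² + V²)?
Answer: 28 + 2*√10 ≈ 34.325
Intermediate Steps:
B(y, V) = √(V² + y²)
H = 2 (H = 5 - (6 - 3) = 5 - 1*3 = 5 - 3 = 2)
(14 + B(-3, -1))*H = (14 + √((-1)² + (-3)²))*2 = (14 + √(1 + 9))*2 = (14 + √10)*2 = 28 + 2*√10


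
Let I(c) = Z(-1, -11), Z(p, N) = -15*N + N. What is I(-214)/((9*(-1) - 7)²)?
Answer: 77/128 ≈ 0.60156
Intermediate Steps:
Z(p, N) = -14*N
I(c) = 154 (I(c) = -14*(-11) = 154)
I(-214)/((9*(-1) - 7)²) = 154/((9*(-1) - 7)²) = 154/((-9 - 7)²) = 154/((-16)²) = 154/256 = 154*(1/256) = 77/128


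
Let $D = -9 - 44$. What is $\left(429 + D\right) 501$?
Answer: $188376$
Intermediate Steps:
$D = -53$ ($D = -9 - 44 = -53$)
$\left(429 + D\right) 501 = \left(429 - 53\right) 501 = 376 \cdot 501 = 188376$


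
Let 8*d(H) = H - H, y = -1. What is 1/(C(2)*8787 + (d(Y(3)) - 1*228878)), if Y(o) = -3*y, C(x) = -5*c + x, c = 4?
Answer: -1/387044 ≈ -2.5837e-6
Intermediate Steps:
C(x) = -20 + x (C(x) = -5*4 + x = -20 + x)
Y(o) = 3 (Y(o) = -3*(-1) = 3)
d(H) = 0 (d(H) = (H - H)/8 = (⅛)*0 = 0)
1/(C(2)*8787 + (d(Y(3)) - 1*228878)) = 1/((-20 + 2)*8787 + (0 - 1*228878)) = 1/(-18*8787 + (0 - 228878)) = 1/(-158166 - 228878) = 1/(-387044) = -1/387044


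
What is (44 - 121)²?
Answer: 5929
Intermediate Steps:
(44 - 121)² = (-77)² = 5929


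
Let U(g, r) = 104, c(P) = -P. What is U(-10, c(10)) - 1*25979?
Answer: -25875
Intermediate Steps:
U(-10, c(10)) - 1*25979 = 104 - 1*25979 = 104 - 25979 = -25875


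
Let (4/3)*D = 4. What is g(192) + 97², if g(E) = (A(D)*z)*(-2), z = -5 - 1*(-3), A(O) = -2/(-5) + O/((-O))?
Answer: 47033/5 ≈ 9406.6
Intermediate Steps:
D = 3 (D = (¾)*4 = 3)
A(O) = -⅗ (A(O) = -2*(-⅕) + O*(-1/O) = ⅖ - 1 = -⅗)
z = -2 (z = -5 + 3 = -2)
g(E) = -12/5 (g(E) = -⅗*(-2)*(-2) = (6/5)*(-2) = -12/5)
g(192) + 97² = -12/5 + 97² = -12/5 + 9409 = 47033/5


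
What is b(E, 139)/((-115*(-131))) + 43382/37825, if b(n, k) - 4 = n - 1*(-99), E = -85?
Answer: 130846136/113966725 ≈ 1.1481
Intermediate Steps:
b(n, k) = 103 + n (b(n, k) = 4 + (n - 1*(-99)) = 4 + (n + 99) = 4 + (99 + n) = 103 + n)
b(E, 139)/((-115*(-131))) + 43382/37825 = (103 - 85)/((-115*(-131))) + 43382/37825 = 18/15065 + 43382*(1/37825) = 18*(1/15065) + 43382/37825 = 18/15065 + 43382/37825 = 130846136/113966725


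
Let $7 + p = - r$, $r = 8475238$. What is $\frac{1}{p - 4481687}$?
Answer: $- \frac{1}{12956932} \approx -7.7179 \cdot 10^{-8}$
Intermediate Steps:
$p = -8475245$ ($p = -7 - 8475238 = -8475245$)
$\frac{1}{p - 4481687} = \frac{1}{-8475245 - 4481687} = \frac{1}{-12956932} = - \frac{1}{12956932}$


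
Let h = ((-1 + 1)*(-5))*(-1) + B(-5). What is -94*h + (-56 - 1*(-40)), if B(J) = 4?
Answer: -392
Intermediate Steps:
h = 4 (h = ((-1 + 1)*(-5))*(-1) + 4 = (0*(-5))*(-1) + 4 = 0*(-1) + 4 = 0 + 4 = 4)
-94*h + (-56 - 1*(-40)) = -94*4 + (-56 - 1*(-40)) = -376 + (-56 + 40) = -376 - 16 = -392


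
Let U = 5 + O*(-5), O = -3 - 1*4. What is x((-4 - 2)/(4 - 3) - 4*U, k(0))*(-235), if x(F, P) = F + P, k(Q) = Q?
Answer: 39010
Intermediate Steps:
O = -7 (O = -3 - 4 = -7)
U = 40 (U = 5 - 7*(-5) = 5 + 35 = 40)
x((-4 - 2)/(4 - 3) - 4*U, k(0))*(-235) = (((-4 - 2)/(4 - 3) - 4*40) + 0)*(-235) = ((-6/1 - 160) + 0)*(-235) = ((-6*1 - 160) + 0)*(-235) = ((-6 - 160) + 0)*(-235) = (-166 + 0)*(-235) = -166*(-235) = 39010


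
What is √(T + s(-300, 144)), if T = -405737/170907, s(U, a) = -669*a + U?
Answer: I*√2822729850482223/170907 ≈ 310.87*I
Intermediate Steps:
s(U, a) = U - 669*a
T = -405737/170907 (T = -405737*1/170907 = -405737/170907 ≈ -2.3740)
√(T + s(-300, 144)) = √(-405737/170907 + (-300 - 669*144)) = √(-405737/170907 + (-300 - 96336)) = √(-405737/170907 - 96636) = √(-16516174589/170907) = I*√2822729850482223/170907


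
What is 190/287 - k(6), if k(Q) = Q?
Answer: -1532/287 ≈ -5.3380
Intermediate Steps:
190/287 - k(6) = 190/287 - 1*6 = 190*(1/287) - 6 = 190/287 - 6 = -1532/287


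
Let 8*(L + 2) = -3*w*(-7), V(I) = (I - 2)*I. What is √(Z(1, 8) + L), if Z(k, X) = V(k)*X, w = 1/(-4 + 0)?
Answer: I*√682/8 ≈ 3.2644*I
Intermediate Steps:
V(I) = I*(-2 + I) (V(I) = (-2 + I)*I = I*(-2 + I))
w = -¼ (w = 1/(-4) = -¼ ≈ -0.25000)
Z(k, X) = X*k*(-2 + k) (Z(k, X) = (k*(-2 + k))*X = X*k*(-2 + k))
L = -85/32 (L = -2 + (-3*(-¼)*(-7))/8 = -2 + ((¾)*(-7))/8 = -2 + (⅛)*(-21/4) = -2 - 21/32 = -85/32 ≈ -2.6563)
√(Z(1, 8) + L) = √(8*1*(-2 + 1) - 85/32) = √(8*1*(-1) - 85/32) = √(-8 - 85/32) = √(-341/32) = I*√682/8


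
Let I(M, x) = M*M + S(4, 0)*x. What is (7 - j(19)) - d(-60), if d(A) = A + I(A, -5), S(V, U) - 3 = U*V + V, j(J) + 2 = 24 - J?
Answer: -3501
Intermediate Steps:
j(J) = 22 - J (j(J) = -2 + (24 - J) = 22 - J)
S(V, U) = 3 + V + U*V (S(V, U) = 3 + (U*V + V) = 3 + (V + U*V) = 3 + V + U*V)
I(M, x) = M² + 7*x (I(M, x) = M*M + (3 + 4 + 0*4)*x = M² + (3 + 4 + 0)*x = M² + 7*x)
d(A) = -35 + A + A² (d(A) = A + (A² + 7*(-5)) = A + (A² - 35) = A + (-35 + A²) = -35 + A + A²)
(7 - j(19)) - d(-60) = (7 - (22 - 1*19)) - (-35 - 60 + (-60)²) = (7 - (22 - 19)) - (-35 - 60 + 3600) = (7 - 1*3) - 1*3505 = (7 - 3) - 3505 = 4 - 3505 = -3501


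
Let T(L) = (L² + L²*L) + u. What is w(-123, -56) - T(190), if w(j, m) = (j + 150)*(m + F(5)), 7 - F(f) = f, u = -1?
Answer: -6896557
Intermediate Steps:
F(f) = 7 - f
T(L) = -1 + L² + L³ (T(L) = (L² + L²*L) - 1 = (L² + L³) - 1 = -1 + L² + L³)
w(j, m) = (2 + m)*(150 + j) (w(j, m) = (j + 150)*(m + (7 - 1*5)) = (150 + j)*(m + (7 - 5)) = (150 + j)*(m + 2) = (150 + j)*(2 + m) = (2 + m)*(150 + j))
w(-123, -56) - T(190) = (300 + 2*(-123) + 150*(-56) - 123*(-56)) - (-1 + 190² + 190³) = (300 - 246 - 8400 + 6888) - (-1 + 36100 + 6859000) = -1458 - 1*6895099 = -1458 - 6895099 = -6896557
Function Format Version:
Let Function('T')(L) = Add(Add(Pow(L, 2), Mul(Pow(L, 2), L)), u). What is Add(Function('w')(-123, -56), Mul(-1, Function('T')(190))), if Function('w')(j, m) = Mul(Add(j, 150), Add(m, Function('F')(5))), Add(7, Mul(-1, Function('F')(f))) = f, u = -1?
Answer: -6896557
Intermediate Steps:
Function('F')(f) = Add(7, Mul(-1, f))
Function('T')(L) = Add(-1, Pow(L, 2), Pow(L, 3)) (Function('T')(L) = Add(Add(Pow(L, 2), Mul(Pow(L, 2), L)), -1) = Add(Add(Pow(L, 2), Pow(L, 3)), -1) = Add(-1, Pow(L, 2), Pow(L, 3)))
Function('w')(j, m) = Mul(Add(2, m), Add(150, j)) (Function('w')(j, m) = Mul(Add(j, 150), Add(m, Add(7, Mul(-1, 5)))) = Mul(Add(150, j), Add(m, Add(7, -5))) = Mul(Add(150, j), Add(m, 2)) = Mul(Add(150, j), Add(2, m)) = Mul(Add(2, m), Add(150, j)))
Add(Function('w')(-123, -56), Mul(-1, Function('T')(190))) = Add(Add(300, Mul(2, -123), Mul(150, -56), Mul(-123, -56)), Mul(-1, Add(-1, Pow(190, 2), Pow(190, 3)))) = Add(Add(300, -246, -8400, 6888), Mul(-1, Add(-1, 36100, 6859000))) = Add(-1458, Mul(-1, 6895099)) = Add(-1458, -6895099) = -6896557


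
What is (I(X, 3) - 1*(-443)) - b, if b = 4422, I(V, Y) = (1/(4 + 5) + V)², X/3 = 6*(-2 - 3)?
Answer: 332182/81 ≈ 4101.0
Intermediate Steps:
X = -90 (X = 3*(6*(-2 - 3)) = 3*(6*(-5)) = 3*(-30) = -90)
I(V, Y) = (⅑ + V)² (I(V, Y) = (1/9 + V)² = (⅑ + V)²)
(I(X, 3) - 1*(-443)) - b = ((1 + 9*(-90))²/81 - 1*(-443)) - 1*4422 = ((1 - 810)²/81 + 443) - 4422 = ((1/81)*(-809)² + 443) - 4422 = ((1/81)*654481 + 443) - 4422 = (654481/81 + 443) - 4422 = 690364/81 - 4422 = 332182/81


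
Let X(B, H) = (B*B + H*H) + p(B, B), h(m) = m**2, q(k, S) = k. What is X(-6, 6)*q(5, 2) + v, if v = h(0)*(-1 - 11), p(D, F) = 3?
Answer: 375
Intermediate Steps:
X(B, H) = 3 + B**2 + H**2 (X(B, H) = (B*B + H*H) + 3 = (B**2 + H**2) + 3 = 3 + B**2 + H**2)
v = 0 (v = 0**2*(-1 - 11) = 0*(-12) = 0)
X(-6, 6)*q(5, 2) + v = (3 + (-6)**2 + 6**2)*5 + 0 = (3 + 36 + 36)*5 + 0 = 75*5 + 0 = 375 + 0 = 375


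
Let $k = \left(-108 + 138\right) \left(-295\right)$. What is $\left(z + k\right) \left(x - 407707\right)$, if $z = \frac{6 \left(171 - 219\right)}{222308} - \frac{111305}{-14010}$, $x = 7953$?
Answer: $\frac{275219590802069219}{77863377} \approx 3.5346 \cdot 10^{9}$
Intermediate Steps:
$k = -8850$ ($k = 30 \left(-295\right) = -8850$)
$z = \frac{1236997853}{155726754}$ ($z = 6 \left(-48\right) \frac{1}{222308} - - \frac{22261}{2802} = \left(-288\right) \frac{1}{222308} + \frac{22261}{2802} = - \frac{72}{55577} + \frac{22261}{2802} = \frac{1236997853}{155726754} \approx 7.9434$)
$\left(z + k\right) \left(x - 407707\right) = \left(\frac{1236997853}{155726754} - 8850\right) \left(7953 - 407707\right) = \left(- \frac{1376944775047}{155726754}\right) \left(-399754\right) = \frac{275219590802069219}{77863377}$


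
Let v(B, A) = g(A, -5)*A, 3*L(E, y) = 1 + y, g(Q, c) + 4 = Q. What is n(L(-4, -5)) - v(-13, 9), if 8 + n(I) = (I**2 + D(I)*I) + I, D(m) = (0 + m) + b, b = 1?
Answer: -469/9 ≈ -52.111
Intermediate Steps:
g(Q, c) = -4 + Q
L(E, y) = 1/3 + y/3 (L(E, y) = (1 + y)/3 = 1/3 + y/3)
D(m) = 1 + m (D(m) = (0 + m) + 1 = m + 1 = 1 + m)
v(B, A) = A*(-4 + A) (v(B, A) = (-4 + A)*A = A*(-4 + A))
n(I) = -8 + I + I**2 + I*(1 + I) (n(I) = -8 + ((I**2 + (1 + I)*I) + I) = -8 + ((I**2 + I*(1 + I)) + I) = -8 + (I + I**2 + I*(1 + I)) = -8 + I + I**2 + I*(1 + I))
n(L(-4, -5)) - v(-13, 9) = (-8 + 2*(1/3 + (1/3)*(-5)) + 2*(1/3 + (1/3)*(-5))**2) - 9*(-4 + 9) = (-8 + 2*(1/3 - 5/3) + 2*(1/3 - 5/3)**2) - 9*5 = (-8 + 2*(-4/3) + 2*(-4/3)**2) - 1*45 = (-8 - 8/3 + 2*(16/9)) - 45 = (-8 - 8/3 + 32/9) - 45 = -64/9 - 45 = -469/9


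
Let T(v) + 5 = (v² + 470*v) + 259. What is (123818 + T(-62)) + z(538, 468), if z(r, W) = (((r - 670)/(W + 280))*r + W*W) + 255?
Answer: 5405321/17 ≈ 3.1796e+5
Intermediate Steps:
T(v) = 254 + v² + 470*v (T(v) = -5 + ((v² + 470*v) + 259) = -5 + (259 + v² + 470*v) = 254 + v² + 470*v)
z(r, W) = 255 + W² + r*(-670 + r)/(280 + W) (z(r, W) = (((-670 + r)/(280 + W))*r + W²) + 255 = (r*(-670 + r)/(280 + W) + W²) + 255 = (W² + r*(-670 + r)/(280 + W)) + 255 = 255 + W² + r*(-670 + r)/(280 + W))
(123818 + T(-62)) + z(538, 468) = (123818 + (254 + (-62)² + 470*(-62))) + (71400 + 468³ + 538² - 670*538 + 255*468 + 280*468²)/(280 + 468) = (123818 + (254 + 3844 - 29140)) + (71400 + 102503232 + 289444 - 360460 + 119340 + 280*219024)/748 = (123818 - 25042) + (71400 + 102503232 + 289444 - 360460 + 119340 + 61326720)/748 = 98776 + (1/748)*163949676 = 98776 + 3726129/17 = 5405321/17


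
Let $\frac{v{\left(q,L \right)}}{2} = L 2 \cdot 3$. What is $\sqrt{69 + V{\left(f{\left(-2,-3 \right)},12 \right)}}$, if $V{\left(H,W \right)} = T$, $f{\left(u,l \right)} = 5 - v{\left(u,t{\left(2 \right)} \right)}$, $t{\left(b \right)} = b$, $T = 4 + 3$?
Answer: $2 \sqrt{19} \approx 8.7178$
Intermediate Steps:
$T = 7$
$v{\left(q,L \right)} = 12 L$ ($v{\left(q,L \right)} = 2 L 2 \cdot 3 = 2 \cdot 2 L 3 = 2 \cdot 6 L = 12 L$)
$f{\left(u,l \right)} = -19$ ($f{\left(u,l \right)} = 5 - 12 \cdot 2 = 5 - 24 = -19$)
$V{\left(H,W \right)} = 7$
$\sqrt{69 + V{\left(f{\left(-2,-3 \right)},12 \right)}} = \sqrt{69 + 7} = \sqrt{76} = 2 \sqrt{19}$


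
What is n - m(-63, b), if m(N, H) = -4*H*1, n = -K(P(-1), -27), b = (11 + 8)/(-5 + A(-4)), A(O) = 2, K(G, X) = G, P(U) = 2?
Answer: -82/3 ≈ -27.333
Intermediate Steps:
b = -19/3 (b = (11 + 8)/(-5 + 2) = 19/(-3) = 19*(-⅓) = -19/3 ≈ -6.3333)
n = -2 (n = -1*2 = -2)
m(N, H) = -4*H
n - m(-63, b) = -2 - (-4)*(-19)/3 = -2 - 1*76/3 = -2 - 76/3 = -82/3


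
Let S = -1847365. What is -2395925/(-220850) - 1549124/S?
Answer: 27247268703/2331374630 ≈ 11.687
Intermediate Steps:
-2395925/(-220850) - 1549124/S = -2395925/(-220850) - 1549124/(-1847365) = -2395925*(-1/220850) - 1549124*(-1/1847365) = 13691/1262 + 1549124/1847365 = 27247268703/2331374630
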